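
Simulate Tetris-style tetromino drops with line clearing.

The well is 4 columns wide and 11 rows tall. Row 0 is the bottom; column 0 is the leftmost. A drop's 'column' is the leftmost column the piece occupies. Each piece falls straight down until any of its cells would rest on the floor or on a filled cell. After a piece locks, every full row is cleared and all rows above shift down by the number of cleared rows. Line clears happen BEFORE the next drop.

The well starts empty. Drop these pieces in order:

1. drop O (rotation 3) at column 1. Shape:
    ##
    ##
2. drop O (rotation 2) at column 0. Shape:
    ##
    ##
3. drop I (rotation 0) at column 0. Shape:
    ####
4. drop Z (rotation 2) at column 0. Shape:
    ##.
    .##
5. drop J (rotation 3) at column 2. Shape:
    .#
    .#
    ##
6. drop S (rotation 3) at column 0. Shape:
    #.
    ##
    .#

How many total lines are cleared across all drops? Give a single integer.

Drop 1: O rot3 at col 1 lands with bottom-row=0; cleared 0 line(s) (total 0); column heights now [0 2 2 0], max=2
Drop 2: O rot2 at col 0 lands with bottom-row=2; cleared 0 line(s) (total 0); column heights now [4 4 2 0], max=4
Drop 3: I rot0 at col 0 lands with bottom-row=4; cleared 1 line(s) (total 1); column heights now [4 4 2 0], max=4
Drop 4: Z rot2 at col 0 lands with bottom-row=4; cleared 0 line(s) (total 1); column heights now [6 6 5 0], max=6
Drop 5: J rot3 at col 2 lands with bottom-row=5; cleared 1 line(s) (total 2); column heights now [4 5 5 7], max=7
Drop 6: S rot3 at col 0 lands with bottom-row=5; cleared 0 line(s) (total 2); column heights now [8 7 5 7], max=8

Answer: 2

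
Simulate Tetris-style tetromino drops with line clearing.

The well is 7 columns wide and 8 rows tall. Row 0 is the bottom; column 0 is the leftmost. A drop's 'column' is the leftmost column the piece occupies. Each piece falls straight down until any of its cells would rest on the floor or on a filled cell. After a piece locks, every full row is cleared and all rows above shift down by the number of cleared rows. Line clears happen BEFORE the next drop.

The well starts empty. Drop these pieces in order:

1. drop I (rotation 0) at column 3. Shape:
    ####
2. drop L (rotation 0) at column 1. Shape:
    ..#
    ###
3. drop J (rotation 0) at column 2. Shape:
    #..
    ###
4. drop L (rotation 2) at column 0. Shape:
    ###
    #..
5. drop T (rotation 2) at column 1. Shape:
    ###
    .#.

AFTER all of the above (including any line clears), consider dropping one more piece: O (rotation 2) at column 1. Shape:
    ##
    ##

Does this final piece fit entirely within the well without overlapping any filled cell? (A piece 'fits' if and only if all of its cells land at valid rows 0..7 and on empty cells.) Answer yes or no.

Answer: no

Derivation:
Drop 1: I rot0 at col 3 lands with bottom-row=0; cleared 0 line(s) (total 0); column heights now [0 0 0 1 1 1 1], max=1
Drop 2: L rot0 at col 1 lands with bottom-row=1; cleared 0 line(s) (total 0); column heights now [0 2 2 3 1 1 1], max=3
Drop 3: J rot0 at col 2 lands with bottom-row=3; cleared 0 line(s) (total 0); column heights now [0 2 5 4 4 1 1], max=5
Drop 4: L rot2 at col 0 lands with bottom-row=4; cleared 0 line(s) (total 0); column heights now [6 6 6 4 4 1 1], max=6
Drop 5: T rot2 at col 1 lands with bottom-row=6; cleared 0 line(s) (total 0); column heights now [6 8 8 8 4 1 1], max=8
Test piece O rot2 at col 1 (width 2): heights before test = [6 8 8 8 4 1 1]; fits = False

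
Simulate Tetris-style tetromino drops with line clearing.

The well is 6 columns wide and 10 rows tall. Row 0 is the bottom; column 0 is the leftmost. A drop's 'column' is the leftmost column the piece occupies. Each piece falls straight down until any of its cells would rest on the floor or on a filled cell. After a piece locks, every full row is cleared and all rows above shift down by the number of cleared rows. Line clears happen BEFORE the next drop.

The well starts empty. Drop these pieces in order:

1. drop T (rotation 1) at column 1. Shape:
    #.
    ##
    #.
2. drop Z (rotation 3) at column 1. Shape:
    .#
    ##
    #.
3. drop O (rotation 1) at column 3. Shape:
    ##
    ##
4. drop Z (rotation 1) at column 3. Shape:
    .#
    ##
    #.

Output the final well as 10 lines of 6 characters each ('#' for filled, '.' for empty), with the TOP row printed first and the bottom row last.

Drop 1: T rot1 at col 1 lands with bottom-row=0; cleared 0 line(s) (total 0); column heights now [0 3 2 0 0 0], max=3
Drop 2: Z rot3 at col 1 lands with bottom-row=3; cleared 0 line(s) (total 0); column heights now [0 5 6 0 0 0], max=6
Drop 3: O rot1 at col 3 lands with bottom-row=0; cleared 0 line(s) (total 0); column heights now [0 5 6 2 2 0], max=6
Drop 4: Z rot1 at col 3 lands with bottom-row=2; cleared 0 line(s) (total 0); column heights now [0 5 6 4 5 0], max=6

Answer: ......
......
......
......
..#...
.##.#.
.#.##.
.#.#..
.####.
.#.##.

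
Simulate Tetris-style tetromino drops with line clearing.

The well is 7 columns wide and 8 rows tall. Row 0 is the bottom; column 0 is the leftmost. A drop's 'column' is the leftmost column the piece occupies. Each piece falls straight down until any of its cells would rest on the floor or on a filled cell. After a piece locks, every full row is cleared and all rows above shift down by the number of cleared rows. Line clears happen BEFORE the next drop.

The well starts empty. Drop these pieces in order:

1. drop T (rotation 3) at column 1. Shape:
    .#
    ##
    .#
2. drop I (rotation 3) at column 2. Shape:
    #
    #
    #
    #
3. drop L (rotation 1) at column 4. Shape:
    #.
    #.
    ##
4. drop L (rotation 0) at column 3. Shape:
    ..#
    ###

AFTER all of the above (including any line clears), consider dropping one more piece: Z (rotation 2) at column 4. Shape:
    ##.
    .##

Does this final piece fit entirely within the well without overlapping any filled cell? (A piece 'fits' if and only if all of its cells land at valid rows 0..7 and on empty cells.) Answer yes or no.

Drop 1: T rot3 at col 1 lands with bottom-row=0; cleared 0 line(s) (total 0); column heights now [0 2 3 0 0 0 0], max=3
Drop 2: I rot3 at col 2 lands with bottom-row=3; cleared 0 line(s) (total 0); column heights now [0 2 7 0 0 0 0], max=7
Drop 3: L rot1 at col 4 lands with bottom-row=0; cleared 0 line(s) (total 0); column heights now [0 2 7 0 3 1 0], max=7
Drop 4: L rot0 at col 3 lands with bottom-row=3; cleared 0 line(s) (total 0); column heights now [0 2 7 4 4 5 0], max=7
Test piece Z rot2 at col 4 (width 3): heights before test = [0 2 7 4 4 5 0]; fits = True

Answer: yes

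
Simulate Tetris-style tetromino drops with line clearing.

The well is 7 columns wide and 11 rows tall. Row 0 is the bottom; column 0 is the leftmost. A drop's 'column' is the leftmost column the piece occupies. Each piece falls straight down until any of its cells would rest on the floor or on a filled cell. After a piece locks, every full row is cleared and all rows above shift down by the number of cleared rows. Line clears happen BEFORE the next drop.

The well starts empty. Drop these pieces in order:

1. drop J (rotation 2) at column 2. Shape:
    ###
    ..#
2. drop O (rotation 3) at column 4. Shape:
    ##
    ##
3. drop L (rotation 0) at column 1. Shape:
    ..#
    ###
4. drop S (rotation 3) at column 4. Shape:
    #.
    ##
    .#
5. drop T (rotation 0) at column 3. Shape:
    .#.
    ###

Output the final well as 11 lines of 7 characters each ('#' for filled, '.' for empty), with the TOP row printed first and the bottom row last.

Answer: .......
.......
....#..
...###.
....#..
....##.
.....#.
...###.
.#####.
..###..
....#..

Derivation:
Drop 1: J rot2 at col 2 lands with bottom-row=0; cleared 0 line(s) (total 0); column heights now [0 0 2 2 2 0 0], max=2
Drop 2: O rot3 at col 4 lands with bottom-row=2; cleared 0 line(s) (total 0); column heights now [0 0 2 2 4 4 0], max=4
Drop 3: L rot0 at col 1 lands with bottom-row=2; cleared 0 line(s) (total 0); column heights now [0 3 3 4 4 4 0], max=4
Drop 4: S rot3 at col 4 lands with bottom-row=4; cleared 0 line(s) (total 0); column heights now [0 3 3 4 7 6 0], max=7
Drop 5: T rot0 at col 3 lands with bottom-row=7; cleared 0 line(s) (total 0); column heights now [0 3 3 8 9 8 0], max=9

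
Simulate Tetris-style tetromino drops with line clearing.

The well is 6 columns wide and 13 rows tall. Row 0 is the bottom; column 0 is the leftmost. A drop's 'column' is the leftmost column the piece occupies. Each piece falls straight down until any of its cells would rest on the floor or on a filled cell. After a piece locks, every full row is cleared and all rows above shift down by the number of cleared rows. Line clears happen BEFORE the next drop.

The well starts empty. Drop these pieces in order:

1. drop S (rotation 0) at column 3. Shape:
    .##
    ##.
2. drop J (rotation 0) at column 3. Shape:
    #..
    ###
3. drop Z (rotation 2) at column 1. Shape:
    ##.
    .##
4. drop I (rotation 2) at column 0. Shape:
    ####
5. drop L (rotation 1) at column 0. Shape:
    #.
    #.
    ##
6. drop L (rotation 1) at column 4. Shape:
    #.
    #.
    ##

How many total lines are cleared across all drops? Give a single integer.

Answer: 0

Derivation:
Drop 1: S rot0 at col 3 lands with bottom-row=0; cleared 0 line(s) (total 0); column heights now [0 0 0 1 2 2], max=2
Drop 2: J rot0 at col 3 lands with bottom-row=2; cleared 0 line(s) (total 0); column heights now [0 0 0 4 3 3], max=4
Drop 3: Z rot2 at col 1 lands with bottom-row=4; cleared 0 line(s) (total 0); column heights now [0 6 6 5 3 3], max=6
Drop 4: I rot2 at col 0 lands with bottom-row=6; cleared 0 line(s) (total 0); column heights now [7 7 7 7 3 3], max=7
Drop 5: L rot1 at col 0 lands with bottom-row=7; cleared 0 line(s) (total 0); column heights now [10 8 7 7 3 3], max=10
Drop 6: L rot1 at col 4 lands with bottom-row=3; cleared 0 line(s) (total 0); column heights now [10 8 7 7 6 4], max=10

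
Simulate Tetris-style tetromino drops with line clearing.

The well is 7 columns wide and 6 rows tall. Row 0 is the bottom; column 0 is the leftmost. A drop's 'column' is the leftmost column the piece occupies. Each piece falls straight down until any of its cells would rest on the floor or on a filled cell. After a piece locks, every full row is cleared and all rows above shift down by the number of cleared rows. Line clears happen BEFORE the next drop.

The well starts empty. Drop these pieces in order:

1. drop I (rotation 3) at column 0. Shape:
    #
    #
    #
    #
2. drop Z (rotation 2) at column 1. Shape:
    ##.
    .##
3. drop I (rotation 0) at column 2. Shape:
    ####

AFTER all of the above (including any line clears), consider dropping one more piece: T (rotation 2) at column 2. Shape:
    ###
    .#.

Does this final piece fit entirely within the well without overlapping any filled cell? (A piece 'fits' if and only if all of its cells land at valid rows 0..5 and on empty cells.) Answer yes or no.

Answer: yes

Derivation:
Drop 1: I rot3 at col 0 lands with bottom-row=0; cleared 0 line(s) (total 0); column heights now [4 0 0 0 0 0 0], max=4
Drop 2: Z rot2 at col 1 lands with bottom-row=0; cleared 0 line(s) (total 0); column heights now [4 2 2 1 0 0 0], max=4
Drop 3: I rot0 at col 2 lands with bottom-row=2; cleared 0 line(s) (total 0); column heights now [4 2 3 3 3 3 0], max=4
Test piece T rot2 at col 2 (width 3): heights before test = [4 2 3 3 3 3 0]; fits = True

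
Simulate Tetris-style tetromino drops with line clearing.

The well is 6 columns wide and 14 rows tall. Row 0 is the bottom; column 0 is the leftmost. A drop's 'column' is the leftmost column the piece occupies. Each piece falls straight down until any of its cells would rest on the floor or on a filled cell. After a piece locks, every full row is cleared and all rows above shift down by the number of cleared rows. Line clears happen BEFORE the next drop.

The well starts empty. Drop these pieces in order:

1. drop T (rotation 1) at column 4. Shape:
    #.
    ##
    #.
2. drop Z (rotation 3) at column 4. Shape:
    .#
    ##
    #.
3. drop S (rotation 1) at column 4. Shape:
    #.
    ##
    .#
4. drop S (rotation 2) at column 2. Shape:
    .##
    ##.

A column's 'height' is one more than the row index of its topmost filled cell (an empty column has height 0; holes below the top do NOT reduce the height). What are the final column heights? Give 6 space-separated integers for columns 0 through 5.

Answer: 0 0 9 10 10 8

Derivation:
Drop 1: T rot1 at col 4 lands with bottom-row=0; cleared 0 line(s) (total 0); column heights now [0 0 0 0 3 2], max=3
Drop 2: Z rot3 at col 4 lands with bottom-row=3; cleared 0 line(s) (total 0); column heights now [0 0 0 0 5 6], max=6
Drop 3: S rot1 at col 4 lands with bottom-row=6; cleared 0 line(s) (total 0); column heights now [0 0 0 0 9 8], max=9
Drop 4: S rot2 at col 2 lands with bottom-row=8; cleared 0 line(s) (total 0); column heights now [0 0 9 10 10 8], max=10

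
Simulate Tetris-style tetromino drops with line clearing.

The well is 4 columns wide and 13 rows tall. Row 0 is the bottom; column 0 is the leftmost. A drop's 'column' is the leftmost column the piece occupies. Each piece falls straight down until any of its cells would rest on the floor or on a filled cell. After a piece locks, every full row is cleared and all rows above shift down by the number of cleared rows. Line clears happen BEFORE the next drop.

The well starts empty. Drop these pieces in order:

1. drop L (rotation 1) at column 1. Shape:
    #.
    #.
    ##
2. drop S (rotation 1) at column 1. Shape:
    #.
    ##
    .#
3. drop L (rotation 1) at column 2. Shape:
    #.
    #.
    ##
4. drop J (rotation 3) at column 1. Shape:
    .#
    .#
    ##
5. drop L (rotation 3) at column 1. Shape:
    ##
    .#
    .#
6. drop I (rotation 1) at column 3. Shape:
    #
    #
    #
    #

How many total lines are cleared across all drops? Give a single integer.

Answer: 0

Derivation:
Drop 1: L rot1 at col 1 lands with bottom-row=0; cleared 0 line(s) (total 0); column heights now [0 3 1 0], max=3
Drop 2: S rot1 at col 1 lands with bottom-row=2; cleared 0 line(s) (total 0); column heights now [0 5 4 0], max=5
Drop 3: L rot1 at col 2 lands with bottom-row=4; cleared 0 line(s) (total 0); column heights now [0 5 7 5], max=7
Drop 4: J rot3 at col 1 lands with bottom-row=7; cleared 0 line(s) (total 0); column heights now [0 8 10 5], max=10
Drop 5: L rot3 at col 1 lands with bottom-row=10; cleared 0 line(s) (total 0); column heights now [0 13 13 5], max=13
Drop 6: I rot1 at col 3 lands with bottom-row=5; cleared 0 line(s) (total 0); column heights now [0 13 13 9], max=13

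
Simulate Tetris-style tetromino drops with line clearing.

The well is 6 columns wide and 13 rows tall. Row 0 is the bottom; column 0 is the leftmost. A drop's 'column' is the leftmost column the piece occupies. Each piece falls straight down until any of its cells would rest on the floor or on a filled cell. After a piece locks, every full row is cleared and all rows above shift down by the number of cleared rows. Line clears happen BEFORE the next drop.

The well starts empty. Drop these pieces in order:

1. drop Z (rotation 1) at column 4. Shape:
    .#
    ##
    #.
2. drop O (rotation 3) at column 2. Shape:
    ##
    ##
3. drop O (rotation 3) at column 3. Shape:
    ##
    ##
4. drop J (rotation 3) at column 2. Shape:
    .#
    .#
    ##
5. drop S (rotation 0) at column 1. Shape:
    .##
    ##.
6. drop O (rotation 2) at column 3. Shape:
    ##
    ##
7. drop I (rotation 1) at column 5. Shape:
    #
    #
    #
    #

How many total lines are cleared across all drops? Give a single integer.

Answer: 0

Derivation:
Drop 1: Z rot1 at col 4 lands with bottom-row=0; cleared 0 line(s) (total 0); column heights now [0 0 0 0 2 3], max=3
Drop 2: O rot3 at col 2 lands with bottom-row=0; cleared 0 line(s) (total 0); column heights now [0 0 2 2 2 3], max=3
Drop 3: O rot3 at col 3 lands with bottom-row=2; cleared 0 line(s) (total 0); column heights now [0 0 2 4 4 3], max=4
Drop 4: J rot3 at col 2 lands with bottom-row=4; cleared 0 line(s) (total 0); column heights now [0 0 5 7 4 3], max=7
Drop 5: S rot0 at col 1 lands with bottom-row=6; cleared 0 line(s) (total 0); column heights now [0 7 8 8 4 3], max=8
Drop 6: O rot2 at col 3 lands with bottom-row=8; cleared 0 line(s) (total 0); column heights now [0 7 8 10 10 3], max=10
Drop 7: I rot1 at col 5 lands with bottom-row=3; cleared 0 line(s) (total 0); column heights now [0 7 8 10 10 7], max=10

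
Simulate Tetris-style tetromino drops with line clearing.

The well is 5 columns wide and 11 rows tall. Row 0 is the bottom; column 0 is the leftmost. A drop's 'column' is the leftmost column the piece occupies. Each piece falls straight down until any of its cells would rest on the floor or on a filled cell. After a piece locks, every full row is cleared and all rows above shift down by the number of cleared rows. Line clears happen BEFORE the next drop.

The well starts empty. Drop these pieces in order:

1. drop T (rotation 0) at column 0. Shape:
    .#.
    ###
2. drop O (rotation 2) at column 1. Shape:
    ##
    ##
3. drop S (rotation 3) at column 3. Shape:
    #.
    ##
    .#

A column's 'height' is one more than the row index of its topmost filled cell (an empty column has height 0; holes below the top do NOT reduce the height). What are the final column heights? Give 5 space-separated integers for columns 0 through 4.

Drop 1: T rot0 at col 0 lands with bottom-row=0; cleared 0 line(s) (total 0); column heights now [1 2 1 0 0], max=2
Drop 2: O rot2 at col 1 lands with bottom-row=2; cleared 0 line(s) (total 0); column heights now [1 4 4 0 0], max=4
Drop 3: S rot3 at col 3 lands with bottom-row=0; cleared 0 line(s) (total 0); column heights now [1 4 4 3 2], max=4

Answer: 1 4 4 3 2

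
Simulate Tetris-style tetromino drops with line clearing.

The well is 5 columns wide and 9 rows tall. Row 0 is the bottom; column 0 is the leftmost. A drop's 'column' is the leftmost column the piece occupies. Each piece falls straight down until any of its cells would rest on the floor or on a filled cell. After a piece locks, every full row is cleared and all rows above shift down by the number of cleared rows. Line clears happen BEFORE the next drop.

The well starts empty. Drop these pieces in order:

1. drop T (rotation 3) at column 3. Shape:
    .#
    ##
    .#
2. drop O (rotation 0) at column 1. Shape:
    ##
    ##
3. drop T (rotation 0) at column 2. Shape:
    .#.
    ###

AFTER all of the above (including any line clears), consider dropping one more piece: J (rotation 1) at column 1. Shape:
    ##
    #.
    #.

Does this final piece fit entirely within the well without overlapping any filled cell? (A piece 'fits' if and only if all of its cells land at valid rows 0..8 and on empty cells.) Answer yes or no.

Answer: yes

Derivation:
Drop 1: T rot3 at col 3 lands with bottom-row=0; cleared 0 line(s) (total 0); column heights now [0 0 0 2 3], max=3
Drop 2: O rot0 at col 1 lands with bottom-row=0; cleared 0 line(s) (total 0); column heights now [0 2 2 2 3], max=3
Drop 3: T rot0 at col 2 lands with bottom-row=3; cleared 0 line(s) (total 0); column heights now [0 2 4 5 4], max=5
Test piece J rot1 at col 1 (width 2): heights before test = [0 2 4 5 4]; fits = True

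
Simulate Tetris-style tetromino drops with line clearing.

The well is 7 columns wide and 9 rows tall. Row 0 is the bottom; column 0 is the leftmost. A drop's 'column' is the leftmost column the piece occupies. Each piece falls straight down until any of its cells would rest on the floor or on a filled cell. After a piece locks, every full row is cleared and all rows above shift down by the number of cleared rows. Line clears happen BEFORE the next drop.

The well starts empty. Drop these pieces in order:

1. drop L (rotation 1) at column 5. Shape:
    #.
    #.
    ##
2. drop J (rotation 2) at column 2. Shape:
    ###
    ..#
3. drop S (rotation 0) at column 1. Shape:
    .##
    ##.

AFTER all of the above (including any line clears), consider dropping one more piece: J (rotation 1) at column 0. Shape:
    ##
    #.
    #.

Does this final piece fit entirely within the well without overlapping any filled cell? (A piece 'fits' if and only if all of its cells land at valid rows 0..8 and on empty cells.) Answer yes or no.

Answer: yes

Derivation:
Drop 1: L rot1 at col 5 lands with bottom-row=0; cleared 0 line(s) (total 0); column heights now [0 0 0 0 0 3 1], max=3
Drop 2: J rot2 at col 2 lands with bottom-row=0; cleared 0 line(s) (total 0); column heights now [0 0 2 2 2 3 1], max=3
Drop 3: S rot0 at col 1 lands with bottom-row=2; cleared 0 line(s) (total 0); column heights now [0 3 4 4 2 3 1], max=4
Test piece J rot1 at col 0 (width 2): heights before test = [0 3 4 4 2 3 1]; fits = True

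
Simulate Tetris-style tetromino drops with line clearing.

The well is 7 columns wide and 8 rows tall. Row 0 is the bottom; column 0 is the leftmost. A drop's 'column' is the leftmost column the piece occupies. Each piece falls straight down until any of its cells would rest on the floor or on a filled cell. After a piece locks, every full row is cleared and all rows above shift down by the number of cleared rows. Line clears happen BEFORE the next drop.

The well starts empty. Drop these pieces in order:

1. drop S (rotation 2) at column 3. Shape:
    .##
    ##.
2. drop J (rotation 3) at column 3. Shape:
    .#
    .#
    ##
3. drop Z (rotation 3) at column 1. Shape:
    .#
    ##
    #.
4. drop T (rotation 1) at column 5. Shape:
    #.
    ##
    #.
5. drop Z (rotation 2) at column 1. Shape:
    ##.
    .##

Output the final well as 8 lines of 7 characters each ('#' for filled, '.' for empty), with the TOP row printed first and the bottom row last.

Answer: .......
.......
.......
.##.##.
..#####
..####.
.##.##.
.#.##..

Derivation:
Drop 1: S rot2 at col 3 lands with bottom-row=0; cleared 0 line(s) (total 0); column heights now [0 0 0 1 2 2 0], max=2
Drop 2: J rot3 at col 3 lands with bottom-row=2; cleared 0 line(s) (total 0); column heights now [0 0 0 3 5 2 0], max=5
Drop 3: Z rot3 at col 1 lands with bottom-row=0; cleared 0 line(s) (total 0); column heights now [0 2 3 3 5 2 0], max=5
Drop 4: T rot1 at col 5 lands with bottom-row=2; cleared 0 line(s) (total 0); column heights now [0 2 3 3 5 5 4], max=5
Drop 5: Z rot2 at col 1 lands with bottom-row=3; cleared 0 line(s) (total 0); column heights now [0 5 5 4 5 5 4], max=5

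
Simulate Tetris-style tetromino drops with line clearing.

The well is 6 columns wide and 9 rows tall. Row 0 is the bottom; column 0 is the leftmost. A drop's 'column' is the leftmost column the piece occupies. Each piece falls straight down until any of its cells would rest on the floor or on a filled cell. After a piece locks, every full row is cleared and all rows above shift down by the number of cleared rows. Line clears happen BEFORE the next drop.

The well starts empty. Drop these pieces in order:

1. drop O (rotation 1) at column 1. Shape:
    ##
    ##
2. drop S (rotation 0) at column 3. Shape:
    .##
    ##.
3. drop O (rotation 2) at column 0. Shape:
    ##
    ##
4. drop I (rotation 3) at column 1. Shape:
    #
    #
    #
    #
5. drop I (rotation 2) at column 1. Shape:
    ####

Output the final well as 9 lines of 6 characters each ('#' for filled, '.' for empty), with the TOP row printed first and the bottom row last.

Answer: .####.
.#....
.#....
.#....
.#....
##....
##....
.##.##
.####.

Derivation:
Drop 1: O rot1 at col 1 lands with bottom-row=0; cleared 0 line(s) (total 0); column heights now [0 2 2 0 0 0], max=2
Drop 2: S rot0 at col 3 lands with bottom-row=0; cleared 0 line(s) (total 0); column heights now [0 2 2 1 2 2], max=2
Drop 3: O rot2 at col 0 lands with bottom-row=2; cleared 0 line(s) (total 0); column heights now [4 4 2 1 2 2], max=4
Drop 4: I rot3 at col 1 lands with bottom-row=4; cleared 0 line(s) (total 0); column heights now [4 8 2 1 2 2], max=8
Drop 5: I rot2 at col 1 lands with bottom-row=8; cleared 0 line(s) (total 0); column heights now [4 9 9 9 9 2], max=9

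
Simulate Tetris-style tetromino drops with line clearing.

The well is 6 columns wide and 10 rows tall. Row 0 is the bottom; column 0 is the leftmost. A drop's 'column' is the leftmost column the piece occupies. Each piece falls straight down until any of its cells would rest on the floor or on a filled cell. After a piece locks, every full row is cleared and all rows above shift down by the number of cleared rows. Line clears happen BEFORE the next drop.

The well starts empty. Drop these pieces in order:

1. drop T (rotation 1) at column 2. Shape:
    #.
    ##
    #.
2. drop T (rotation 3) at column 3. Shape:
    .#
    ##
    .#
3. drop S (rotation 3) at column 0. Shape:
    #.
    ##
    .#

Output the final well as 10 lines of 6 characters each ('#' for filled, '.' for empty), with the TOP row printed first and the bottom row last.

Drop 1: T rot1 at col 2 lands with bottom-row=0; cleared 0 line(s) (total 0); column heights now [0 0 3 2 0 0], max=3
Drop 2: T rot3 at col 3 lands with bottom-row=1; cleared 0 line(s) (total 0); column heights now [0 0 3 3 4 0], max=4
Drop 3: S rot3 at col 0 lands with bottom-row=0; cleared 0 line(s) (total 0); column heights now [3 2 3 3 4 0], max=4

Answer: ......
......
......
......
......
......
....#.
#.###.
#####.
.##...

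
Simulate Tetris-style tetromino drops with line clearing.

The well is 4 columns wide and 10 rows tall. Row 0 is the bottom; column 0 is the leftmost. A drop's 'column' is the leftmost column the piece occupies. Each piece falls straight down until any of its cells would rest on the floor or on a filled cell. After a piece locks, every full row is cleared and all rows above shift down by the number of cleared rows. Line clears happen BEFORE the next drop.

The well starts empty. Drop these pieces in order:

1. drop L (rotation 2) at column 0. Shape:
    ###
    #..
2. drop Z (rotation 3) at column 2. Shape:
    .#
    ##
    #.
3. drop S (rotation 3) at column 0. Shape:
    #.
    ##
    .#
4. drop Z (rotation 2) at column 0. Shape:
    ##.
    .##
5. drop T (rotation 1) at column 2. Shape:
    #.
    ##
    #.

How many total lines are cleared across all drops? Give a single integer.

Drop 1: L rot2 at col 0 lands with bottom-row=0; cleared 0 line(s) (total 0); column heights now [2 2 2 0], max=2
Drop 2: Z rot3 at col 2 lands with bottom-row=2; cleared 0 line(s) (total 0); column heights now [2 2 4 5], max=5
Drop 3: S rot3 at col 0 lands with bottom-row=2; cleared 1 line(s) (total 1); column heights now [4 3 3 4], max=4
Drop 4: Z rot2 at col 0 lands with bottom-row=3; cleared 1 line(s) (total 2); column heights now [4 4 3 0], max=4
Drop 5: T rot1 at col 2 lands with bottom-row=3; cleared 0 line(s) (total 2); column heights now [4 4 6 5], max=6

Answer: 2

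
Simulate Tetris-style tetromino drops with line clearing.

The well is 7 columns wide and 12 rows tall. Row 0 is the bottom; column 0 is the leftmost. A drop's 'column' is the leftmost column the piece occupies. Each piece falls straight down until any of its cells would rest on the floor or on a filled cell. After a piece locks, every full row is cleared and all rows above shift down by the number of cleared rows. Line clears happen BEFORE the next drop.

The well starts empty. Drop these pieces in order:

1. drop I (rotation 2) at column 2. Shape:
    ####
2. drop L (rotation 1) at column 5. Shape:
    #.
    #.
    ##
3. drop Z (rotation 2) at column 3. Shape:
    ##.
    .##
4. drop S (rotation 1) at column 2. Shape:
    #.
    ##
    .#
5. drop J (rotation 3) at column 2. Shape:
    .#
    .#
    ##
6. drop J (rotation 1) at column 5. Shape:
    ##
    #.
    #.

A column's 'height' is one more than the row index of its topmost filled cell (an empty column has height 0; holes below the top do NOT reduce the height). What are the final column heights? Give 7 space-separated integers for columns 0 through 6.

Answer: 0 0 10 12 6 8 8

Derivation:
Drop 1: I rot2 at col 2 lands with bottom-row=0; cleared 0 line(s) (total 0); column heights now [0 0 1 1 1 1 0], max=1
Drop 2: L rot1 at col 5 lands with bottom-row=1; cleared 0 line(s) (total 0); column heights now [0 0 1 1 1 4 2], max=4
Drop 3: Z rot2 at col 3 lands with bottom-row=4; cleared 0 line(s) (total 0); column heights now [0 0 1 6 6 5 2], max=6
Drop 4: S rot1 at col 2 lands with bottom-row=6; cleared 0 line(s) (total 0); column heights now [0 0 9 8 6 5 2], max=9
Drop 5: J rot3 at col 2 lands with bottom-row=9; cleared 0 line(s) (total 0); column heights now [0 0 10 12 6 5 2], max=12
Drop 6: J rot1 at col 5 lands with bottom-row=5; cleared 0 line(s) (total 0); column heights now [0 0 10 12 6 8 8], max=12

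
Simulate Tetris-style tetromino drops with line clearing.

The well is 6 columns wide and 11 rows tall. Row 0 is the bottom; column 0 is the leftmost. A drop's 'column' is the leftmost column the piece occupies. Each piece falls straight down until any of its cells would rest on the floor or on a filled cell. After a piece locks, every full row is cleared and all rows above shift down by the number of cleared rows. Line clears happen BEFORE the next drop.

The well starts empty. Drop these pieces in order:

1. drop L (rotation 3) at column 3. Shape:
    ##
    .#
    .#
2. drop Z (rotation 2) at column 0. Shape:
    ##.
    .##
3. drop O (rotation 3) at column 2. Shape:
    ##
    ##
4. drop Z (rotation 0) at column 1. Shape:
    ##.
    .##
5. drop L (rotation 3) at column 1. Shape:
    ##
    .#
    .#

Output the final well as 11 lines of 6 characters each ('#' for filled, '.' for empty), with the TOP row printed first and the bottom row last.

Answer: ......
.##...
..#...
..#...
.##...
..##..
..##..
..##..
...##.
##..#.
.##.#.

Derivation:
Drop 1: L rot3 at col 3 lands with bottom-row=0; cleared 0 line(s) (total 0); column heights now [0 0 0 3 3 0], max=3
Drop 2: Z rot2 at col 0 lands with bottom-row=0; cleared 0 line(s) (total 0); column heights now [2 2 1 3 3 0], max=3
Drop 3: O rot3 at col 2 lands with bottom-row=3; cleared 0 line(s) (total 0); column heights now [2 2 5 5 3 0], max=5
Drop 4: Z rot0 at col 1 lands with bottom-row=5; cleared 0 line(s) (total 0); column heights now [2 7 7 6 3 0], max=7
Drop 5: L rot3 at col 1 lands with bottom-row=7; cleared 0 line(s) (total 0); column heights now [2 10 10 6 3 0], max=10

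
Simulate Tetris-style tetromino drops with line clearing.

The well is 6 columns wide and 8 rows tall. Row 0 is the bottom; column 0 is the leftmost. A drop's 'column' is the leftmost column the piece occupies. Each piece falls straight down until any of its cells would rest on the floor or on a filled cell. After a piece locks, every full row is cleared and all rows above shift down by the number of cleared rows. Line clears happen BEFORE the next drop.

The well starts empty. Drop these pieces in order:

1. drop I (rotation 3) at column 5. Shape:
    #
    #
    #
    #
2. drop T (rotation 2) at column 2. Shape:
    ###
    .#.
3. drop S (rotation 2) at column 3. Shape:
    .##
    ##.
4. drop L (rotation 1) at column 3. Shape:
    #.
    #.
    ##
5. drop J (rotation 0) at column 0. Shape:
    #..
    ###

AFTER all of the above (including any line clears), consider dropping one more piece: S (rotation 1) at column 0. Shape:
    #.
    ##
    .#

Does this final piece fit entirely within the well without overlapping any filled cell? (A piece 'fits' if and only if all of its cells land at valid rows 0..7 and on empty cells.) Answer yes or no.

Answer: yes

Derivation:
Drop 1: I rot3 at col 5 lands with bottom-row=0; cleared 0 line(s) (total 0); column heights now [0 0 0 0 0 4], max=4
Drop 2: T rot2 at col 2 lands with bottom-row=0; cleared 0 line(s) (total 0); column heights now [0 0 2 2 2 4], max=4
Drop 3: S rot2 at col 3 lands with bottom-row=3; cleared 0 line(s) (total 0); column heights now [0 0 2 4 5 5], max=5
Drop 4: L rot1 at col 3 lands with bottom-row=5; cleared 0 line(s) (total 0); column heights now [0 0 2 8 6 5], max=8
Drop 5: J rot0 at col 0 lands with bottom-row=2; cleared 0 line(s) (total 0); column heights now [4 3 3 8 6 5], max=8
Test piece S rot1 at col 0 (width 2): heights before test = [4 3 3 8 6 5]; fits = True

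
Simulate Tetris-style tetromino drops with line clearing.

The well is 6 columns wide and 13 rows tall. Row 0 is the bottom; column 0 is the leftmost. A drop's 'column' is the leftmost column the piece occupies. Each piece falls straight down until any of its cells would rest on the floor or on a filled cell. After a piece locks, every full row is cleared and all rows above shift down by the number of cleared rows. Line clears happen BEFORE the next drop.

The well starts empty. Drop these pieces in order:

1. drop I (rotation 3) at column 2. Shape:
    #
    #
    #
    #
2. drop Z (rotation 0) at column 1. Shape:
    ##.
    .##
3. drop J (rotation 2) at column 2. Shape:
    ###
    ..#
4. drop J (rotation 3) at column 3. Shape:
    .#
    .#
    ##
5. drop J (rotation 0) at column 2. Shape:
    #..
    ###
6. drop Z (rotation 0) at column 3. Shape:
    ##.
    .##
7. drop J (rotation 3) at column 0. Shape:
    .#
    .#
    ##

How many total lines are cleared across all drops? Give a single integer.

Answer: 0

Derivation:
Drop 1: I rot3 at col 2 lands with bottom-row=0; cleared 0 line(s) (total 0); column heights now [0 0 4 0 0 0], max=4
Drop 2: Z rot0 at col 1 lands with bottom-row=4; cleared 0 line(s) (total 0); column heights now [0 6 6 5 0 0], max=6
Drop 3: J rot2 at col 2 lands with bottom-row=5; cleared 0 line(s) (total 0); column heights now [0 6 7 7 7 0], max=7
Drop 4: J rot3 at col 3 lands with bottom-row=7; cleared 0 line(s) (total 0); column heights now [0 6 7 8 10 0], max=10
Drop 5: J rot0 at col 2 lands with bottom-row=10; cleared 0 line(s) (total 0); column heights now [0 6 12 11 11 0], max=12
Drop 6: Z rot0 at col 3 lands with bottom-row=11; cleared 0 line(s) (total 0); column heights now [0 6 12 13 13 12], max=13
Drop 7: J rot3 at col 0 lands with bottom-row=6; cleared 0 line(s) (total 0); column heights now [7 9 12 13 13 12], max=13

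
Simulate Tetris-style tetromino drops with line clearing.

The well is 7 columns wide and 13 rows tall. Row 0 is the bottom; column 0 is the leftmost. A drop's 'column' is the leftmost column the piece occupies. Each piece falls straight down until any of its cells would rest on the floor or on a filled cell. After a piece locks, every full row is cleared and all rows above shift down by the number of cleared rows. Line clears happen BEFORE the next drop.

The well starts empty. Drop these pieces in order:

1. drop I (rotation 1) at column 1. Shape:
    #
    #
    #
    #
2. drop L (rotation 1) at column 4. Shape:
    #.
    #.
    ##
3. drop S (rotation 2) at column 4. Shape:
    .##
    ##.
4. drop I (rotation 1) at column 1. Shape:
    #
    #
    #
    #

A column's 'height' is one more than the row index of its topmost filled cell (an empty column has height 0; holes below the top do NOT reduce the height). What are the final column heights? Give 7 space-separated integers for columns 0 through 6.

Drop 1: I rot1 at col 1 lands with bottom-row=0; cleared 0 line(s) (total 0); column heights now [0 4 0 0 0 0 0], max=4
Drop 2: L rot1 at col 4 lands with bottom-row=0; cleared 0 line(s) (total 0); column heights now [0 4 0 0 3 1 0], max=4
Drop 3: S rot2 at col 4 lands with bottom-row=3; cleared 0 line(s) (total 0); column heights now [0 4 0 0 4 5 5], max=5
Drop 4: I rot1 at col 1 lands with bottom-row=4; cleared 0 line(s) (total 0); column heights now [0 8 0 0 4 5 5], max=8

Answer: 0 8 0 0 4 5 5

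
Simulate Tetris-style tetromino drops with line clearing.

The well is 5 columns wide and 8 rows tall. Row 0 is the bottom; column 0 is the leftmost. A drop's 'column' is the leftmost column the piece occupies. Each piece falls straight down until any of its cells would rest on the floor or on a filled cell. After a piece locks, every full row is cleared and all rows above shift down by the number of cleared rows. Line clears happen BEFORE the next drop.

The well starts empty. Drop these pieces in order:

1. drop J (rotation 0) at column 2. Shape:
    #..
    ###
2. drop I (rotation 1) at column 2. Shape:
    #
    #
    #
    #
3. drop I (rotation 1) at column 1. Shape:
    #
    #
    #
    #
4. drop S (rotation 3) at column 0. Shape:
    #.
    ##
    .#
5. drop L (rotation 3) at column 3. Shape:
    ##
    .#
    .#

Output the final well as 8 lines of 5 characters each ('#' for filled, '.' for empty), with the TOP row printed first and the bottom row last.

Drop 1: J rot0 at col 2 lands with bottom-row=0; cleared 0 line(s) (total 0); column heights now [0 0 2 1 1], max=2
Drop 2: I rot1 at col 2 lands with bottom-row=2; cleared 0 line(s) (total 0); column heights now [0 0 6 1 1], max=6
Drop 3: I rot1 at col 1 lands with bottom-row=0; cleared 0 line(s) (total 0); column heights now [0 4 6 1 1], max=6
Drop 4: S rot3 at col 0 lands with bottom-row=4; cleared 0 line(s) (total 0); column heights now [7 6 6 1 1], max=7
Drop 5: L rot3 at col 3 lands with bottom-row=1; cleared 0 line(s) (total 0); column heights now [7 6 6 4 4], max=7

Answer: .....
#....
###..
.##..
.####
.##.#
.##.#
.####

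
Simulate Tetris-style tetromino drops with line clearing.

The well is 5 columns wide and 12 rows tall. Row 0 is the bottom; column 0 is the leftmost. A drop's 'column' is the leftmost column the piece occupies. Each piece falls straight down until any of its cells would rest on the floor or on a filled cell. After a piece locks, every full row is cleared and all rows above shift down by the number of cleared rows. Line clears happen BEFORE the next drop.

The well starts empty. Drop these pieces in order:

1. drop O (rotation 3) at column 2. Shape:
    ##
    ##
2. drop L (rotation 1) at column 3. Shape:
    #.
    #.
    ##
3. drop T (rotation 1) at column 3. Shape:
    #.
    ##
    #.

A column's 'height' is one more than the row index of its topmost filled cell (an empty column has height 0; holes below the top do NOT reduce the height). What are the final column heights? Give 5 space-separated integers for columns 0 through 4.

Drop 1: O rot3 at col 2 lands with bottom-row=0; cleared 0 line(s) (total 0); column heights now [0 0 2 2 0], max=2
Drop 2: L rot1 at col 3 lands with bottom-row=2; cleared 0 line(s) (total 0); column heights now [0 0 2 5 3], max=5
Drop 3: T rot1 at col 3 lands with bottom-row=5; cleared 0 line(s) (total 0); column heights now [0 0 2 8 7], max=8

Answer: 0 0 2 8 7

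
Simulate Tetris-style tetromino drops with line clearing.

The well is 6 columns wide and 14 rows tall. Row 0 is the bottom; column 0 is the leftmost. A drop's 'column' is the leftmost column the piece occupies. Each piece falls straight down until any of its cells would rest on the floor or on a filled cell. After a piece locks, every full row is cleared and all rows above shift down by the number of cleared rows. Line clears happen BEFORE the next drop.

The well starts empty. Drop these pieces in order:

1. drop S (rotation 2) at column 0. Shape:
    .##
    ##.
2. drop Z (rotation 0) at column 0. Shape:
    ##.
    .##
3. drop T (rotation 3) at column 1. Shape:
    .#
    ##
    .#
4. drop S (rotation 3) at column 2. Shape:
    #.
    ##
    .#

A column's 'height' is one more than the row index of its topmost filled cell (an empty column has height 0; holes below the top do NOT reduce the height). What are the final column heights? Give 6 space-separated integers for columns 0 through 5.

Drop 1: S rot2 at col 0 lands with bottom-row=0; cleared 0 line(s) (total 0); column heights now [1 2 2 0 0 0], max=2
Drop 2: Z rot0 at col 0 lands with bottom-row=2; cleared 0 line(s) (total 0); column heights now [4 4 3 0 0 0], max=4
Drop 3: T rot3 at col 1 lands with bottom-row=3; cleared 0 line(s) (total 0); column heights now [4 5 6 0 0 0], max=6
Drop 4: S rot3 at col 2 lands with bottom-row=5; cleared 0 line(s) (total 0); column heights now [4 5 8 7 0 0], max=8

Answer: 4 5 8 7 0 0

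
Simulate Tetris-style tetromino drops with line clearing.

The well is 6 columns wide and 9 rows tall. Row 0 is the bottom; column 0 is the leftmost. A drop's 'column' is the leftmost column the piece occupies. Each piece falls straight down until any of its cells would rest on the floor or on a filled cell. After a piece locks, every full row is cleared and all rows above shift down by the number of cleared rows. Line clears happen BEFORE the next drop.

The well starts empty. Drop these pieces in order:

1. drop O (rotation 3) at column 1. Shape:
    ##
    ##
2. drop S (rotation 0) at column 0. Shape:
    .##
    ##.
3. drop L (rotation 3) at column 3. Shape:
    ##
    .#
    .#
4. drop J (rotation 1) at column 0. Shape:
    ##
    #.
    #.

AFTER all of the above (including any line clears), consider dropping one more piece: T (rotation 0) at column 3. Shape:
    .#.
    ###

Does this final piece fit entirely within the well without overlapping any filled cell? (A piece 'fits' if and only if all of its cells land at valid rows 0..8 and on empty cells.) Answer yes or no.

Drop 1: O rot3 at col 1 lands with bottom-row=0; cleared 0 line(s) (total 0); column heights now [0 2 2 0 0 0], max=2
Drop 2: S rot0 at col 0 lands with bottom-row=2; cleared 0 line(s) (total 0); column heights now [3 4 4 0 0 0], max=4
Drop 3: L rot3 at col 3 lands with bottom-row=0; cleared 0 line(s) (total 0); column heights now [3 4 4 3 3 0], max=4
Drop 4: J rot1 at col 0 lands with bottom-row=3; cleared 0 line(s) (total 0); column heights now [6 6 4 3 3 0], max=6
Test piece T rot0 at col 3 (width 3): heights before test = [6 6 4 3 3 0]; fits = True

Answer: yes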